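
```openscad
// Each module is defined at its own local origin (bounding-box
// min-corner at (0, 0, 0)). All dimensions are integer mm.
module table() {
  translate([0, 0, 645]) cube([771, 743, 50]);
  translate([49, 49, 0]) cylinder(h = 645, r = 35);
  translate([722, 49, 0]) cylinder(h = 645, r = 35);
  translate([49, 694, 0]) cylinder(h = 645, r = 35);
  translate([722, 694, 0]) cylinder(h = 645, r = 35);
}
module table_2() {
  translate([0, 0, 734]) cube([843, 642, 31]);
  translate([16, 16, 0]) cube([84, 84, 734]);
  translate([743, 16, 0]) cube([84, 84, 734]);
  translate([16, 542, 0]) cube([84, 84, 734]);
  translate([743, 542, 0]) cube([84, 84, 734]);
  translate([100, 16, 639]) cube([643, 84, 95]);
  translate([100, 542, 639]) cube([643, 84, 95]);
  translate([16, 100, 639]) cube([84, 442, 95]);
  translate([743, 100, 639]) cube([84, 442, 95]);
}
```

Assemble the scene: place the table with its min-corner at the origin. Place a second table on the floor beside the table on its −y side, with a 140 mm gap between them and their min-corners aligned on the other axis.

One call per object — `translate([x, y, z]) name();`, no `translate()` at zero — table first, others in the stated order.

table();
translate([0, -782, 0]) table_2();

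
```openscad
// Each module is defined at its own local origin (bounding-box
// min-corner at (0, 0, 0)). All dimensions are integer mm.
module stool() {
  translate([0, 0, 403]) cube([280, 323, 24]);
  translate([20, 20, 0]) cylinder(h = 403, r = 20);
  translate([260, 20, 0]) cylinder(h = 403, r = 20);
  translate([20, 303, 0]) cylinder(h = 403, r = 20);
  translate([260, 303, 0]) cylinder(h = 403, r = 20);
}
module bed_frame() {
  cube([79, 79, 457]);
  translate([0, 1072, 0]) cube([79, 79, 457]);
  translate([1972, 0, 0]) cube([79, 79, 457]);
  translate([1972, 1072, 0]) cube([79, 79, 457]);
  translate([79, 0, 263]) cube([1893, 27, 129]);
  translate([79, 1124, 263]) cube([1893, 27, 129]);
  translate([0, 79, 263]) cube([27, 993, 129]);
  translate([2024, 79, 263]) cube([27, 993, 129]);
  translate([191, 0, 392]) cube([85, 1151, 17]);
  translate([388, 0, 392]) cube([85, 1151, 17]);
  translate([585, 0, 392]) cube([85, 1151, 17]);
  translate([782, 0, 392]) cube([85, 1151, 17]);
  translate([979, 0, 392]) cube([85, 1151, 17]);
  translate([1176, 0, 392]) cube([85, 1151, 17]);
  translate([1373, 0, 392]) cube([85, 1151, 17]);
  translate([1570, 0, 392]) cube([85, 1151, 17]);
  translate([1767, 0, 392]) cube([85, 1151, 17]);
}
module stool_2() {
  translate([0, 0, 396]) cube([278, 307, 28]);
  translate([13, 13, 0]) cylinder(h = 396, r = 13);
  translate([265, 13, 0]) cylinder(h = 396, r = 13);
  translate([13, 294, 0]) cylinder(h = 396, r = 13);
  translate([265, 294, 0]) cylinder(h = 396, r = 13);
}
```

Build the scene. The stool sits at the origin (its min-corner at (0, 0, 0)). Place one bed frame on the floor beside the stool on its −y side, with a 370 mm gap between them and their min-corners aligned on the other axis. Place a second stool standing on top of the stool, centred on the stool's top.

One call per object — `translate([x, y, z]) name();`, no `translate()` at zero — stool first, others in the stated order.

stool();
translate([0, -1521, 0]) bed_frame();
translate([1, 8, 427]) stool_2();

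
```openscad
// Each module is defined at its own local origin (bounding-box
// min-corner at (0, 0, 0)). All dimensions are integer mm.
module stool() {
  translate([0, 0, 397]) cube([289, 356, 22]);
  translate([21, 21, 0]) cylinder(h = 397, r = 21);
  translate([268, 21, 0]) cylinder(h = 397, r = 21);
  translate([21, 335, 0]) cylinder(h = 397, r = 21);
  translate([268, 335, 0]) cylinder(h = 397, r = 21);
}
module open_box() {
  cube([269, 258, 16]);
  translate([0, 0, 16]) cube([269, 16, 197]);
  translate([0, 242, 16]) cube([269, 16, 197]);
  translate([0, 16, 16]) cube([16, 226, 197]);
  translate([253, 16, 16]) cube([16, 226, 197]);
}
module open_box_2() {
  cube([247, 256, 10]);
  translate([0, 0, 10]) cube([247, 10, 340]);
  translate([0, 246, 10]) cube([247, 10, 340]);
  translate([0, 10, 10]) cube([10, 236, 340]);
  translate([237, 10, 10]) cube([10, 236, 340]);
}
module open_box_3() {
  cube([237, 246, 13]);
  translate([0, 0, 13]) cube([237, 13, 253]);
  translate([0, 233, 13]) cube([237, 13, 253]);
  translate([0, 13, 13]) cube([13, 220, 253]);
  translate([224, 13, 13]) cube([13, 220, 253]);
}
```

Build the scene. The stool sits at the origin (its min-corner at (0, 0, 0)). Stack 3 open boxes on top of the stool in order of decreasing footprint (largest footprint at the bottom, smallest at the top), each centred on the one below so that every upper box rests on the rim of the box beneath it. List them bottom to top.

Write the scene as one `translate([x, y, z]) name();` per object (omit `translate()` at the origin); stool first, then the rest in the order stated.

stool();
translate([10, 49, 419]) open_box();
translate([21, 50, 632]) open_box_2();
translate([26, 55, 982]) open_box_3();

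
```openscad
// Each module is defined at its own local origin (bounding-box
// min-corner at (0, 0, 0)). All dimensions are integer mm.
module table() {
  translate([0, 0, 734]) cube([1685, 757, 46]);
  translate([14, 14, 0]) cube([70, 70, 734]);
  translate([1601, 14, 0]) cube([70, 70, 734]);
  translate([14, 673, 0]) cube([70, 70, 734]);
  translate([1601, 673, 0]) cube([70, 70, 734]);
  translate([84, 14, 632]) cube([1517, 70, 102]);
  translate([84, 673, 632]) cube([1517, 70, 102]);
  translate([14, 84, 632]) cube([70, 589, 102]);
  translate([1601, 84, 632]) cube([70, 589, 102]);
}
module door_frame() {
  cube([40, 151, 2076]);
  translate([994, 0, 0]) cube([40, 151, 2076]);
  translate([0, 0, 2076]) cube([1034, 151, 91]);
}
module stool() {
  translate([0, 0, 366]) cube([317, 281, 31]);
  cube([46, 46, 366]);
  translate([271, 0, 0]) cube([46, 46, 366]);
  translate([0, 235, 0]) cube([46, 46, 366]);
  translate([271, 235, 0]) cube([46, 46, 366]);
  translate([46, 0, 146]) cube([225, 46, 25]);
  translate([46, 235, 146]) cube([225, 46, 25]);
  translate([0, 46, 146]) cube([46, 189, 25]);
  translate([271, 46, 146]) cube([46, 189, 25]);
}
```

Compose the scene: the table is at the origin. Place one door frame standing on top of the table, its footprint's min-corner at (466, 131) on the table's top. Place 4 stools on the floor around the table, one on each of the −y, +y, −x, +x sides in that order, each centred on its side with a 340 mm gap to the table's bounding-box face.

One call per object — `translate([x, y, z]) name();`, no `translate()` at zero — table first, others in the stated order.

table();
translate([466, 131, 780]) door_frame();
translate([684, -621, 0]) stool();
translate([684, 1097, 0]) stool();
translate([-657, 238, 0]) stool();
translate([2025, 238, 0]) stool();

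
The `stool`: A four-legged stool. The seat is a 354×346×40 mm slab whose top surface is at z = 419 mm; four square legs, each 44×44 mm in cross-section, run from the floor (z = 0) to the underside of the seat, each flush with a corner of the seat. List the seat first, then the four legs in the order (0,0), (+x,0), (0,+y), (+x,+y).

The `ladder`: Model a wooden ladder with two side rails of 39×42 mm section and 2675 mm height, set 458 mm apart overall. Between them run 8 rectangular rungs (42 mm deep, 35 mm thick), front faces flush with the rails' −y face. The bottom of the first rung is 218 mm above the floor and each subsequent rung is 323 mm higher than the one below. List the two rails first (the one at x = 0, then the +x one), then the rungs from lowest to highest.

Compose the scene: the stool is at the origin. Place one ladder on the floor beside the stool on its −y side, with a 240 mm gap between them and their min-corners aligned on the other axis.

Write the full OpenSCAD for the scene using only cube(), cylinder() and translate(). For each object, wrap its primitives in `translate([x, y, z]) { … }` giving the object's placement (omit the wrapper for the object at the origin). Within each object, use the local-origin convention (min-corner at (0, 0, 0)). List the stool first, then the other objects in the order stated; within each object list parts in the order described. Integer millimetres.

translate([0, 0, 379]) cube([354, 346, 40]);
cube([44, 44, 379]);
translate([310, 0, 0]) cube([44, 44, 379]);
translate([0, 302, 0]) cube([44, 44, 379]);
translate([310, 302, 0]) cube([44, 44, 379]);
translate([0, -282, 0]) {
  cube([39, 42, 2675]);
  translate([419, 0, 0]) cube([39, 42, 2675]);
  translate([39, 0, 218]) cube([380, 42, 35]);
  translate([39, 0, 541]) cube([380, 42, 35]);
  translate([39, 0, 864]) cube([380, 42, 35]);
  translate([39, 0, 1187]) cube([380, 42, 35]);
  translate([39, 0, 1510]) cube([380, 42, 35]);
  translate([39, 0, 1833]) cube([380, 42, 35]);
  translate([39, 0, 2156]) cube([380, 42, 35]);
  translate([39, 0, 2479]) cube([380, 42, 35]);
}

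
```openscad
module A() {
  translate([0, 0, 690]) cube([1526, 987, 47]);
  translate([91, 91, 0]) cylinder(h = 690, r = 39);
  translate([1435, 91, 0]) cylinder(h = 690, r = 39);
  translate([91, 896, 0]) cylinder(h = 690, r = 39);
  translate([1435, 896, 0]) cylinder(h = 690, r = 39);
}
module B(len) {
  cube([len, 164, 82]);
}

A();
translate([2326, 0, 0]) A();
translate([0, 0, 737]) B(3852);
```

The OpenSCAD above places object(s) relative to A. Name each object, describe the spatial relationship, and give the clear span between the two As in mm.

A is a table. B is a beam. A beam spans the tops of two tables. The clear span between the two tables is 800 mm.

Second table starts at x = 2326; first ends at x = 1526; clear span = 2326 − 1526 = 800 mm.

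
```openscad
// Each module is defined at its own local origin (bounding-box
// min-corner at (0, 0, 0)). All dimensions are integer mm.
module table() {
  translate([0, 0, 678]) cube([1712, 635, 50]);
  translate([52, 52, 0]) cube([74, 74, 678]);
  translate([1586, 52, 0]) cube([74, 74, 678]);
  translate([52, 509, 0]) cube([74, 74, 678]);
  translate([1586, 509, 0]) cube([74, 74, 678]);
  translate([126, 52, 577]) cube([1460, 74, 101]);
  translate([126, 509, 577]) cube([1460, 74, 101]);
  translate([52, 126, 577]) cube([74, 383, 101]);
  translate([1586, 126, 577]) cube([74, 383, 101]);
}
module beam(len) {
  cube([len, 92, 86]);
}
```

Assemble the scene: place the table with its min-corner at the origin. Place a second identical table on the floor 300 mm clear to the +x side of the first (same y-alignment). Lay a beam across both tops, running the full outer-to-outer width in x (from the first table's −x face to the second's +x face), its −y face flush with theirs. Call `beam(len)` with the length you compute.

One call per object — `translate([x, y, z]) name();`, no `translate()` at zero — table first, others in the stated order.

table();
translate([2012, 0, 0]) table();
translate([0, 0, 728]) beam(3724);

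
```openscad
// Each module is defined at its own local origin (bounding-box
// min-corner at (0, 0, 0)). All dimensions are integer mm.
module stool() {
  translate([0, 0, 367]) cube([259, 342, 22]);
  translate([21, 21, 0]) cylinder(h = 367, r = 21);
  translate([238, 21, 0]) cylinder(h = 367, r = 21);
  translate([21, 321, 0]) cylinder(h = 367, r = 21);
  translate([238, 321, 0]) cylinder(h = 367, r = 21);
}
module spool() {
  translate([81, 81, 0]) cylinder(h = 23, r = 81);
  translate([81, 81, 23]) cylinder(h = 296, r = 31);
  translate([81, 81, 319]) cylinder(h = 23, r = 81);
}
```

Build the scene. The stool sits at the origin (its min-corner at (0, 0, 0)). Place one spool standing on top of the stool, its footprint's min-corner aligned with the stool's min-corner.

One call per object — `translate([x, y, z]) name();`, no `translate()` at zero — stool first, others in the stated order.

stool();
translate([0, 0, 389]) spool();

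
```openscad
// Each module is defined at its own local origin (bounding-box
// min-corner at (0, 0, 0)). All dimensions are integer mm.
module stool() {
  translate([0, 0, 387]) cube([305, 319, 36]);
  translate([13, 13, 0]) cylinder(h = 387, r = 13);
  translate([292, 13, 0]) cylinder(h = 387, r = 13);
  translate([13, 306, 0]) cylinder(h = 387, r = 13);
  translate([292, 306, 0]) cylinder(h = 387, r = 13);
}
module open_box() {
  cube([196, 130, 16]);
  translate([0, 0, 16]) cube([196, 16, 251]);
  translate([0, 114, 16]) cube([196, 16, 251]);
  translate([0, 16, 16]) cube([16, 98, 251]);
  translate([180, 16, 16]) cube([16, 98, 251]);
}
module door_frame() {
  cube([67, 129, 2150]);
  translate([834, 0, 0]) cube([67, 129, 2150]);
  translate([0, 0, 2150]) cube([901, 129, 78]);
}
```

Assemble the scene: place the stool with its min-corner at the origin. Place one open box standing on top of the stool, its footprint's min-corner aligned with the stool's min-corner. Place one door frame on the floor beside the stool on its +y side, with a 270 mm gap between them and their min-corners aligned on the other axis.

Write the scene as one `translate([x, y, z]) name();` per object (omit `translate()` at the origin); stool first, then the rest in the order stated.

stool();
translate([0, 0, 423]) open_box();
translate([0, 589, 0]) door_frame();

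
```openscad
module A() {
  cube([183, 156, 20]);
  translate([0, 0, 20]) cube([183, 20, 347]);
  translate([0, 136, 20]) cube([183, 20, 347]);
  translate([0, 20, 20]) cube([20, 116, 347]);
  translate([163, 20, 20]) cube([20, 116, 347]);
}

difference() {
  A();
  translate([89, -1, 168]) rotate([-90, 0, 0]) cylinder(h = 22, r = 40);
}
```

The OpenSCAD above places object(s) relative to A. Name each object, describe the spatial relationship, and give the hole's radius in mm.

A is an open box. The open box has a circular hole through its front wall. The hole's radius is 40 mm.

The subtracted cylinder has r = 40 mm.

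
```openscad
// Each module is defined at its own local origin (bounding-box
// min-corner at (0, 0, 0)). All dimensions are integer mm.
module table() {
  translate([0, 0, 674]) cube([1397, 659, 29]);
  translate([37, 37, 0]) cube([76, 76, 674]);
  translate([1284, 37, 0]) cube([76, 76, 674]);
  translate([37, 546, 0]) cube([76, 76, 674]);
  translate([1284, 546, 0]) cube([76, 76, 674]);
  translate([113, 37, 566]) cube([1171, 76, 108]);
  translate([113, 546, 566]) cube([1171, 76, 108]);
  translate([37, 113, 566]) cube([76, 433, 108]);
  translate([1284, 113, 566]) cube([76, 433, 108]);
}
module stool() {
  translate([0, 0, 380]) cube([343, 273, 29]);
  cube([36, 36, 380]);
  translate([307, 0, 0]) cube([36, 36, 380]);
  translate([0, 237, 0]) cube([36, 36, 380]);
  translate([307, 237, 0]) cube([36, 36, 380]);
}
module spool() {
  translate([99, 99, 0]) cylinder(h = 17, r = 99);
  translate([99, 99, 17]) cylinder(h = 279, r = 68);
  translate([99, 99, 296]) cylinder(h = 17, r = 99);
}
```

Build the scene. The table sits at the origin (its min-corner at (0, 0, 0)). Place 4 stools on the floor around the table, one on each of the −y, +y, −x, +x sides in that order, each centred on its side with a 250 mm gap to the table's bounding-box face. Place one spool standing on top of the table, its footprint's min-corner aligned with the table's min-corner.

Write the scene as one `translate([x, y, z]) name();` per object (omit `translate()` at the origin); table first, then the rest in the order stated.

table();
translate([527, -523, 0]) stool();
translate([527, 909, 0]) stool();
translate([-593, 193, 0]) stool();
translate([1647, 193, 0]) stool();
translate([0, 0, 703]) spool();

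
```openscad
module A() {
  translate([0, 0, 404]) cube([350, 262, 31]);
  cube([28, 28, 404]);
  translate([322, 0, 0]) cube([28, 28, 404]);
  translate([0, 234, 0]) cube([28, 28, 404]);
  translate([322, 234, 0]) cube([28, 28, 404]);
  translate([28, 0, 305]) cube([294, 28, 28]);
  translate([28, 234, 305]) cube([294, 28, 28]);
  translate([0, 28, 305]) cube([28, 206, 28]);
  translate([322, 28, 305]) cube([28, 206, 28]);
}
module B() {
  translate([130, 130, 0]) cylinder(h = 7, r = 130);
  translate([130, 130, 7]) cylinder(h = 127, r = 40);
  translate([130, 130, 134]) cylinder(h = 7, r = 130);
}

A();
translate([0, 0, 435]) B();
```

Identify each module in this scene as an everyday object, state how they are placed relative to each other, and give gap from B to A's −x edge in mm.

The spool's min-x is at 0; the stool's min-x is 0; gap = 0 mm.

A is a stool. B is a spool. The spool is on top of the stool. The gap from the spool to the stool's −x edge is 0 mm.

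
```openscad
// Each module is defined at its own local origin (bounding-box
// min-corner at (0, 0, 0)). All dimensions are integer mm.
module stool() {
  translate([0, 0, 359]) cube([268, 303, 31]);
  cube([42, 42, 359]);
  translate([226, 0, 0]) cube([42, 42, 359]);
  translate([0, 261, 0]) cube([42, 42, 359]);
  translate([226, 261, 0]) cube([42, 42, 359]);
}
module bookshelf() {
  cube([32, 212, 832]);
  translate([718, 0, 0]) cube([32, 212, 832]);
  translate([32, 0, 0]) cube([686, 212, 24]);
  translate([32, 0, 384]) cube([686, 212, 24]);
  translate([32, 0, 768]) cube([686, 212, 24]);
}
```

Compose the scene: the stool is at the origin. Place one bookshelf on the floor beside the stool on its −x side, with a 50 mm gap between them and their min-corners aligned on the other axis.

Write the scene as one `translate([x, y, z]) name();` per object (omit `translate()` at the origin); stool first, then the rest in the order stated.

stool();
translate([-800, 0, 0]) bookshelf();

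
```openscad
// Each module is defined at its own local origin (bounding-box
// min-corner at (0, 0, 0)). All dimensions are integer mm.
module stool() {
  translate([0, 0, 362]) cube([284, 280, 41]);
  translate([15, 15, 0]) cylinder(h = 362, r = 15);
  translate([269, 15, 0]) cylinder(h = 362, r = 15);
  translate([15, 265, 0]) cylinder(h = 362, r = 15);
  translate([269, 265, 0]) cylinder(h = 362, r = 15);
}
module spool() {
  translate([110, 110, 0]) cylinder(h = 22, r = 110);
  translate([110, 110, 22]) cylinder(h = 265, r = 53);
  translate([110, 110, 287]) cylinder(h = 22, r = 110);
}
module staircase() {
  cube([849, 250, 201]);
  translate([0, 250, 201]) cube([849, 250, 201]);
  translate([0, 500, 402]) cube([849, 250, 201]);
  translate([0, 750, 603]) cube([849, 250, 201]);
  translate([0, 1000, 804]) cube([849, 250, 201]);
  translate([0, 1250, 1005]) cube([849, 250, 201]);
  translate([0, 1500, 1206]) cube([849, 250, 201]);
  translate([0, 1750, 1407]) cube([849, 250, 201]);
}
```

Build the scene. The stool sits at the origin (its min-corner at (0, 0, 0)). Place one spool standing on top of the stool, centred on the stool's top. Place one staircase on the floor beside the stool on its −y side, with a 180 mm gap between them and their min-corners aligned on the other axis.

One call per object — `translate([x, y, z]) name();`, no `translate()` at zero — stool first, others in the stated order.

stool();
translate([32, 30, 403]) spool();
translate([0, -2180, 0]) staircase();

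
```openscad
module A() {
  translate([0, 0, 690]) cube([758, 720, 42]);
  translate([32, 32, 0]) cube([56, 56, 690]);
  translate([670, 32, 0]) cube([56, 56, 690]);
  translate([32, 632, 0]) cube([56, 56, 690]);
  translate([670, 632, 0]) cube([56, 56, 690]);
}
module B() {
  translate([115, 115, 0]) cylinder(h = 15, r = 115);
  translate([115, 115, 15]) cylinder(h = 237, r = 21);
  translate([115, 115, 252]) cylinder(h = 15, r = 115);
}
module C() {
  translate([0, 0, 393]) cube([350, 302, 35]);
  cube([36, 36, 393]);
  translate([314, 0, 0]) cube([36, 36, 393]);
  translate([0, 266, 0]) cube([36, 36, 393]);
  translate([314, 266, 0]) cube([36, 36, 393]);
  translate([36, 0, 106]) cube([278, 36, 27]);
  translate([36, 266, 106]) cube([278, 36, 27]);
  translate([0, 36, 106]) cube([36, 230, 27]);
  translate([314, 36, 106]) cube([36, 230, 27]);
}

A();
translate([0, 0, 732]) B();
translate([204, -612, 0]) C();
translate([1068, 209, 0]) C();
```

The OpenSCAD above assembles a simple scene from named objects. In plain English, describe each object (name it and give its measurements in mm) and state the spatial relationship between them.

A is a rectangular dining table. The top is 758×720×42 mm with its upper surface at z = 732 mm. It stands on four 56×56 mm square legs, each inset 32 mm from the nearest pair of top edges, running from the floor to the underside of the top.

B is a spool: two coaxial disc flanges of radius 115 mm and thickness 15 mm, joined by a core cylinder of radius 21 mm and height 237 mm. The lower flange rests on z = 0 and the three cylinders share a vertical axis.

C is a simple wooden stool: a rectangular seat 350 mm (x) by 302 mm (y), 35 mm thick, top face at z = 428 mm, on four square legs, each 36×36 mm in cross-section. The legs rest on z = 0, each flush with a corner of the seat. Four stretchers, 36 mm wide and 27 mm tall, connect adjacent legs with their undersides at z = 106 mm, each running between the inner faces of the legs it joins and aligned with the legs' outer faces on the other axis.

The spool is on top of the table. Two stools sit around the table at the −y, +x sides.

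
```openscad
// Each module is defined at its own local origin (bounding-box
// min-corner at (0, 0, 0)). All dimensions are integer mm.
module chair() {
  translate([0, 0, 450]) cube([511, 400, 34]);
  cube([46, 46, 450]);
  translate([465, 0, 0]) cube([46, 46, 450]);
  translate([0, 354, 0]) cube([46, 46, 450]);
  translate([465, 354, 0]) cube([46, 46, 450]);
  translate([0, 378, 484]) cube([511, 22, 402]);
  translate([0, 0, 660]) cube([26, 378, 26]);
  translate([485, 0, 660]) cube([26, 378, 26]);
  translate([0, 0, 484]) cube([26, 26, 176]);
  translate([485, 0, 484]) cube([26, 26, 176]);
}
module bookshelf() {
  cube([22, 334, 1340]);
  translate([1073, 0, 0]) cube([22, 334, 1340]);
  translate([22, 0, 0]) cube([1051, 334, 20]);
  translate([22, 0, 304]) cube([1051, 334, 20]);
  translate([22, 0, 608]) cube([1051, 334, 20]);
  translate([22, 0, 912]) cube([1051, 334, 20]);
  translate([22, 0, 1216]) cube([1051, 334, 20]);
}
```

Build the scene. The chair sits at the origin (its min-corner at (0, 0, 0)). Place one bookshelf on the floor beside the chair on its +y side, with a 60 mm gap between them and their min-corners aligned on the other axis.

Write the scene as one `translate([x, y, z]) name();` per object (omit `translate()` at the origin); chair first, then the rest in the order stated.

chair();
translate([0, 460, 0]) bookshelf();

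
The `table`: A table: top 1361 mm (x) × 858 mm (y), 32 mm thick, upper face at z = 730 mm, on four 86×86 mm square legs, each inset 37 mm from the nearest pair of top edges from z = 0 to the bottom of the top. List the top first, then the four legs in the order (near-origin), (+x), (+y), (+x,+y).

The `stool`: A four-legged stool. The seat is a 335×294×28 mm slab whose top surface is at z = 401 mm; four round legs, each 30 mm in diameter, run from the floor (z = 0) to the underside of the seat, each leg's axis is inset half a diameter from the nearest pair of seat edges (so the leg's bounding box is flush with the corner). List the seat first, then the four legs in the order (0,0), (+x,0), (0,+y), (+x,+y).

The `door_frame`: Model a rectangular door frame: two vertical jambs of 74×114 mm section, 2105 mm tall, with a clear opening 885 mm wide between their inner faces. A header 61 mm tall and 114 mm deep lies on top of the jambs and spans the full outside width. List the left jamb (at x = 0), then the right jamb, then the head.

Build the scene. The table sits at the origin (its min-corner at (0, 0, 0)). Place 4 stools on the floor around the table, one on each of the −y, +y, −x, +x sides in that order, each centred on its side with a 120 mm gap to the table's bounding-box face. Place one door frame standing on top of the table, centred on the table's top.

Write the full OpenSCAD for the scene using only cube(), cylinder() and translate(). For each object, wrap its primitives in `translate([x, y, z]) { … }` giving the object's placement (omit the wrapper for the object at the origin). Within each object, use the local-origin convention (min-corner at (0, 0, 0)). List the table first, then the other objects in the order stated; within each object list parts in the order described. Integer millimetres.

translate([0, 0, 698]) cube([1361, 858, 32]);
translate([37, 37, 0]) cube([86, 86, 698]);
translate([1238, 37, 0]) cube([86, 86, 698]);
translate([37, 735, 0]) cube([86, 86, 698]);
translate([1238, 735, 0]) cube([86, 86, 698]);
translate([513, -414, 0]) {
  translate([0, 0, 373]) cube([335, 294, 28]);
  translate([15, 15, 0]) cylinder(h = 373, r = 15);
  translate([320, 15, 0]) cylinder(h = 373, r = 15);
  translate([15, 279, 0]) cylinder(h = 373, r = 15);
  translate([320, 279, 0]) cylinder(h = 373, r = 15);
}
translate([513, 978, 0]) {
  translate([0, 0, 373]) cube([335, 294, 28]);
  translate([15, 15, 0]) cylinder(h = 373, r = 15);
  translate([320, 15, 0]) cylinder(h = 373, r = 15);
  translate([15, 279, 0]) cylinder(h = 373, r = 15);
  translate([320, 279, 0]) cylinder(h = 373, r = 15);
}
translate([-455, 282, 0]) {
  translate([0, 0, 373]) cube([335, 294, 28]);
  translate([15, 15, 0]) cylinder(h = 373, r = 15);
  translate([320, 15, 0]) cylinder(h = 373, r = 15);
  translate([15, 279, 0]) cylinder(h = 373, r = 15);
  translate([320, 279, 0]) cylinder(h = 373, r = 15);
}
translate([1481, 282, 0]) {
  translate([0, 0, 373]) cube([335, 294, 28]);
  translate([15, 15, 0]) cylinder(h = 373, r = 15);
  translate([320, 15, 0]) cylinder(h = 373, r = 15);
  translate([15, 279, 0]) cylinder(h = 373, r = 15);
  translate([320, 279, 0]) cylinder(h = 373, r = 15);
}
translate([164, 372, 730]) {
  cube([74, 114, 2105]);
  translate([959, 0, 0]) cube([74, 114, 2105]);
  translate([0, 0, 2105]) cube([1033, 114, 61]);
}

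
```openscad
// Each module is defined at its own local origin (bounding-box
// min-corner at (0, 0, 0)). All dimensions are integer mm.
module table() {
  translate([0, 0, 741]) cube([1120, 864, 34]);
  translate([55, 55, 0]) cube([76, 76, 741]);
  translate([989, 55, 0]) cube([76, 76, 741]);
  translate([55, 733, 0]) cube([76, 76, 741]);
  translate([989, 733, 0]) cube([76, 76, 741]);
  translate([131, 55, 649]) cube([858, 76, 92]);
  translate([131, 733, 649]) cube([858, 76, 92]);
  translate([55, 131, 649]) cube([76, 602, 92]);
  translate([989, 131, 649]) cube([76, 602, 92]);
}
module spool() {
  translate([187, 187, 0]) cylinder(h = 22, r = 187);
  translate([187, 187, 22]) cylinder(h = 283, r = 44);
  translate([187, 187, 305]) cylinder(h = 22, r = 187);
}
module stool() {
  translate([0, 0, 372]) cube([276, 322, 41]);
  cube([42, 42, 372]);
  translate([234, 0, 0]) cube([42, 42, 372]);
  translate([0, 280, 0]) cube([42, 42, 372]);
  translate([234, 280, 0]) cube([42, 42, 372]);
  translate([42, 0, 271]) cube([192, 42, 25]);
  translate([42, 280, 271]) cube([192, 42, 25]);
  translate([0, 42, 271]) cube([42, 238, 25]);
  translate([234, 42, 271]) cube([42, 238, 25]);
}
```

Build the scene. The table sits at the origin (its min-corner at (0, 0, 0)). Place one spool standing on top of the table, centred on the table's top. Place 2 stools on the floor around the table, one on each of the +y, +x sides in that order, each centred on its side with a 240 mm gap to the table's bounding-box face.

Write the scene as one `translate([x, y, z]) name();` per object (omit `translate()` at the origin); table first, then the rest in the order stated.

table();
translate([373, 245, 775]) spool();
translate([422, 1104, 0]) stool();
translate([1360, 271, 0]) stool();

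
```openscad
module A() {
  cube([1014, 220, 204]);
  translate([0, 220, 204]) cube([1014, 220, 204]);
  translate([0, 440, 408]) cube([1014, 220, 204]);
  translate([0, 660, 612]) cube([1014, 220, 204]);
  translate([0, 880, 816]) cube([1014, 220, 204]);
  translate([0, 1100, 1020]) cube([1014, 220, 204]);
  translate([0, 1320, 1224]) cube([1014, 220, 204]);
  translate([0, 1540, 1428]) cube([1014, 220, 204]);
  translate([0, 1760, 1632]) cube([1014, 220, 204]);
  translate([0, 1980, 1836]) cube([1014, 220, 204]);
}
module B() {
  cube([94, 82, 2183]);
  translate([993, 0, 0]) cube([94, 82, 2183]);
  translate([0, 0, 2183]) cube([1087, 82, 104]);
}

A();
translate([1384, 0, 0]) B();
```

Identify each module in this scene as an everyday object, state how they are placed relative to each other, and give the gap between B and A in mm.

The door frame's nearest face is 370 mm from the staircase's +x face.

A is a staircase. B is a door frame. The door frame is on the floor beside the staircase on its +x side. The gap between the door frame and the staircase is 370 mm.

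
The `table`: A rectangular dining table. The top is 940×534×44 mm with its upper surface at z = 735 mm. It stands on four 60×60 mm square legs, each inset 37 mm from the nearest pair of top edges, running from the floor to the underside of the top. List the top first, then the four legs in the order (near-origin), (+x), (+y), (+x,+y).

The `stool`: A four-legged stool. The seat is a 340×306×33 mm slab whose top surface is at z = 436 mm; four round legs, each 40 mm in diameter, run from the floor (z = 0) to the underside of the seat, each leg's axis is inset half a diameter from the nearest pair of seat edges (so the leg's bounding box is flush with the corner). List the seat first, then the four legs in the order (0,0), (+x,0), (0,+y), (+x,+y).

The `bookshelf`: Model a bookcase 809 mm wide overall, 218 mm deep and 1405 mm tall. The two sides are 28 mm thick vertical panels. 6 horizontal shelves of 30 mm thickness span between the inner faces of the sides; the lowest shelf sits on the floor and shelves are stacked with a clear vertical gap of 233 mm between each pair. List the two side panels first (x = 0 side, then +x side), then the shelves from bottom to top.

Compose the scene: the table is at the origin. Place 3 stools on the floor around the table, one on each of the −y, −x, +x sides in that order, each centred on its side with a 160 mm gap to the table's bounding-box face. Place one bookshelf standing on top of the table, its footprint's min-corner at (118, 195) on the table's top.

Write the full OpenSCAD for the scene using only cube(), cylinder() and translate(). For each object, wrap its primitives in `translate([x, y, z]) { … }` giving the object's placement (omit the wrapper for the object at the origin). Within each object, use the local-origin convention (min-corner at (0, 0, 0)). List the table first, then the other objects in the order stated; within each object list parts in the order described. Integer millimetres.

translate([0, 0, 691]) cube([940, 534, 44]);
translate([37, 37, 0]) cube([60, 60, 691]);
translate([843, 37, 0]) cube([60, 60, 691]);
translate([37, 437, 0]) cube([60, 60, 691]);
translate([843, 437, 0]) cube([60, 60, 691]);
translate([300, -466, 0]) {
  translate([0, 0, 403]) cube([340, 306, 33]);
  translate([20, 20, 0]) cylinder(h = 403, r = 20);
  translate([320, 20, 0]) cylinder(h = 403, r = 20);
  translate([20, 286, 0]) cylinder(h = 403, r = 20);
  translate([320, 286, 0]) cylinder(h = 403, r = 20);
}
translate([-500, 114, 0]) {
  translate([0, 0, 403]) cube([340, 306, 33]);
  translate([20, 20, 0]) cylinder(h = 403, r = 20);
  translate([320, 20, 0]) cylinder(h = 403, r = 20);
  translate([20, 286, 0]) cylinder(h = 403, r = 20);
  translate([320, 286, 0]) cylinder(h = 403, r = 20);
}
translate([1100, 114, 0]) {
  translate([0, 0, 403]) cube([340, 306, 33]);
  translate([20, 20, 0]) cylinder(h = 403, r = 20);
  translate([320, 20, 0]) cylinder(h = 403, r = 20);
  translate([20, 286, 0]) cylinder(h = 403, r = 20);
  translate([320, 286, 0]) cylinder(h = 403, r = 20);
}
translate([118, 195, 735]) {
  cube([28, 218, 1405]);
  translate([781, 0, 0]) cube([28, 218, 1405]);
  translate([28, 0, 0]) cube([753, 218, 30]);
  translate([28, 0, 263]) cube([753, 218, 30]);
  translate([28, 0, 526]) cube([753, 218, 30]);
  translate([28, 0, 789]) cube([753, 218, 30]);
  translate([28, 0, 1052]) cube([753, 218, 30]);
  translate([28, 0, 1315]) cube([753, 218, 30]);
}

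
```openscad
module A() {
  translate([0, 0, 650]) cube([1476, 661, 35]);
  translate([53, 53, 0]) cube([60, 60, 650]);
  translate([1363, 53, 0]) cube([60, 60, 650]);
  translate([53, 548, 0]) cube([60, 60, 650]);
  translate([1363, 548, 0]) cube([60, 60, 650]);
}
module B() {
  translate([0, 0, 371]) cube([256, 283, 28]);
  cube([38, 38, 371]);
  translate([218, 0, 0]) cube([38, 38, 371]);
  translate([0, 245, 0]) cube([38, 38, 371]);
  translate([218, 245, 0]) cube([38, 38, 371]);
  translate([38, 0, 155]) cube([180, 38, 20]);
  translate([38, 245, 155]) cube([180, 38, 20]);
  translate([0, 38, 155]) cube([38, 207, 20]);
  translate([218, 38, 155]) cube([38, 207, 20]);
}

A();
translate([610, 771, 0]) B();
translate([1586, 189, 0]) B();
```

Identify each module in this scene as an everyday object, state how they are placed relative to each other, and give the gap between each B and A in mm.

Each stool's nearest face is 110 mm from the table's bounding box.

A is a table. B is a stool. Two stools sit around the table at the +y, +x sides. The gap between each stool and the table is 110 mm.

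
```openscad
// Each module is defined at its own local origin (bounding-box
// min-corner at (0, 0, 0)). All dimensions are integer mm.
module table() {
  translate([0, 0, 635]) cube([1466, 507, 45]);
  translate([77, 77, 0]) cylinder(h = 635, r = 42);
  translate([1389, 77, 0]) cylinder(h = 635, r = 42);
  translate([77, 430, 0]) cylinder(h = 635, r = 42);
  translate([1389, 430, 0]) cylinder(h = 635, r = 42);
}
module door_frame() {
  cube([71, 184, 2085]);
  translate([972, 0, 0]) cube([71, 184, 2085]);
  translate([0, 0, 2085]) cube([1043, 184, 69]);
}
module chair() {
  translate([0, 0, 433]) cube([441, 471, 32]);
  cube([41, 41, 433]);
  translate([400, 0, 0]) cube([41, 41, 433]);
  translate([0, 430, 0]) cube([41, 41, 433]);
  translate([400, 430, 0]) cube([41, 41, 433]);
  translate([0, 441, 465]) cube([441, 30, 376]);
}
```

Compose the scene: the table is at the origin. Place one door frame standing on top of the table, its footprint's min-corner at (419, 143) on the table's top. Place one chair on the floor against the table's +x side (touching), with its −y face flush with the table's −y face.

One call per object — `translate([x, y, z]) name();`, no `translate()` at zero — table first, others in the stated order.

table();
translate([419, 143, 680]) door_frame();
translate([1466, 0, 0]) chair();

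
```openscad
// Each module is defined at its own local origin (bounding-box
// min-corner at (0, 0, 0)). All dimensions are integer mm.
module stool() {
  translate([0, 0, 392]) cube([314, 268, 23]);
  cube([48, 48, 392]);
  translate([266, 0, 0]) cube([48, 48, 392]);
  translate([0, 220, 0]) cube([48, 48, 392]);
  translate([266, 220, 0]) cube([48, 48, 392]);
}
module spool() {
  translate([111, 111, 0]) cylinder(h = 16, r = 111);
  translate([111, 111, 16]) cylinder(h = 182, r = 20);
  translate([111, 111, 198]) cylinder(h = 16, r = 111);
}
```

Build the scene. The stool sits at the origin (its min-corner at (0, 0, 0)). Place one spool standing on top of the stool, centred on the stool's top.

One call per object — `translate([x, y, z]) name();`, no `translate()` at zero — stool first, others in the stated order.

stool();
translate([46, 23, 415]) spool();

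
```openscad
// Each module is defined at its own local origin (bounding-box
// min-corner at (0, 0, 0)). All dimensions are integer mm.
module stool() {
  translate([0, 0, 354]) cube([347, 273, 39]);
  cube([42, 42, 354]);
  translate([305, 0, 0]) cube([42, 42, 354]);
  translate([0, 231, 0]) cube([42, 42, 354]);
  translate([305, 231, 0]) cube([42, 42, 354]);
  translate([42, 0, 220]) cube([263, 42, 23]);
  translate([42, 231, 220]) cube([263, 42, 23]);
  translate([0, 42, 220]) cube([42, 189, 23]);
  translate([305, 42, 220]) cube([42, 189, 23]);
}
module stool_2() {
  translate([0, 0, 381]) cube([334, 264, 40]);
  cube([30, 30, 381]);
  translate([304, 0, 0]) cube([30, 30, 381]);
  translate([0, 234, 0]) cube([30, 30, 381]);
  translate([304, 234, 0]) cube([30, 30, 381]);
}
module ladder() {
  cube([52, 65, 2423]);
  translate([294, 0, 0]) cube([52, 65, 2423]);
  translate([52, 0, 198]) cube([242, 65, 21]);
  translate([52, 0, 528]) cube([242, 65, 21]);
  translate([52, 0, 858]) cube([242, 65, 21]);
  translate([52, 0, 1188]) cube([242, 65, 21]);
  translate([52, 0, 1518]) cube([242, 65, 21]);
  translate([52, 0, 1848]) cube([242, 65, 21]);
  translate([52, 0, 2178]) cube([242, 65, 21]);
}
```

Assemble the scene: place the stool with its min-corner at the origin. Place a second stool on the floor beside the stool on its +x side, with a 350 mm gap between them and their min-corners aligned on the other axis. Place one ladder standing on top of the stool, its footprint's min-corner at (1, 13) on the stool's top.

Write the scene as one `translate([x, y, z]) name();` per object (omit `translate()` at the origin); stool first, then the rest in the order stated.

stool();
translate([697, 0, 0]) stool_2();
translate([1, 13, 393]) ladder();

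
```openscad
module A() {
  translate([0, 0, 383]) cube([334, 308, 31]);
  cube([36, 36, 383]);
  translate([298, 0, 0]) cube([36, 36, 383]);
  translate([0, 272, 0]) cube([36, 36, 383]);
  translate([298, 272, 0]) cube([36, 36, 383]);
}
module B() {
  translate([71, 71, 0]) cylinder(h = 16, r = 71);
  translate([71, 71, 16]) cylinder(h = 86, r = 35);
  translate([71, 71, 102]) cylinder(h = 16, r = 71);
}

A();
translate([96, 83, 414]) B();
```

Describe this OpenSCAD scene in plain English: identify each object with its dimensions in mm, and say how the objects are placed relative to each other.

A is a four-legged stool. The seat is 334×308 mm, 31 mm thick, top at z = 414 mm. It stands on four square legs, each 36×36 mm in cross-section, from z = 0 to the seat underside, each flush with a corner of the seat.

B is a spool: two coaxial disc flanges of radius 71 mm and thickness 16 mm, joined by a core cylinder of radius 35 mm and height 86 mm. The lower flange rests on z = 0 and the three cylinders share a vertical axis.

The spool is on top of the stool, centred.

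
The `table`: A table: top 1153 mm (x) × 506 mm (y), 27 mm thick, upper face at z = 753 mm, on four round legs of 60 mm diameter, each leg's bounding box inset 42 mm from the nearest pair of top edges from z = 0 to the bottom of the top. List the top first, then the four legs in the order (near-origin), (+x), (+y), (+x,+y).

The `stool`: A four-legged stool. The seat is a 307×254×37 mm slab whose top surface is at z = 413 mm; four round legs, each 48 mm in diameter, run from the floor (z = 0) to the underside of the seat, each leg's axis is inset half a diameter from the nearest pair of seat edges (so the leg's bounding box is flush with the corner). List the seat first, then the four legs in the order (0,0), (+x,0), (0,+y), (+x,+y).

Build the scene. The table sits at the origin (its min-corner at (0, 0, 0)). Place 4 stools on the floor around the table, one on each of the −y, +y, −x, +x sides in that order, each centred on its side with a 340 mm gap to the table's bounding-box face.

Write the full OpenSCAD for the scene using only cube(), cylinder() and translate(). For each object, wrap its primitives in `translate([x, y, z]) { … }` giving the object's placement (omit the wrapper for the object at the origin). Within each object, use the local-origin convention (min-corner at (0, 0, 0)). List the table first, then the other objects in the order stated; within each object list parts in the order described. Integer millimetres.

translate([0, 0, 726]) cube([1153, 506, 27]);
translate([72, 72, 0]) cylinder(h = 726, r = 30);
translate([1081, 72, 0]) cylinder(h = 726, r = 30);
translate([72, 434, 0]) cylinder(h = 726, r = 30);
translate([1081, 434, 0]) cylinder(h = 726, r = 30);
translate([423, -594, 0]) {
  translate([0, 0, 376]) cube([307, 254, 37]);
  translate([24, 24, 0]) cylinder(h = 376, r = 24);
  translate([283, 24, 0]) cylinder(h = 376, r = 24);
  translate([24, 230, 0]) cylinder(h = 376, r = 24);
  translate([283, 230, 0]) cylinder(h = 376, r = 24);
}
translate([423, 846, 0]) {
  translate([0, 0, 376]) cube([307, 254, 37]);
  translate([24, 24, 0]) cylinder(h = 376, r = 24);
  translate([283, 24, 0]) cylinder(h = 376, r = 24);
  translate([24, 230, 0]) cylinder(h = 376, r = 24);
  translate([283, 230, 0]) cylinder(h = 376, r = 24);
}
translate([-647, 126, 0]) {
  translate([0, 0, 376]) cube([307, 254, 37]);
  translate([24, 24, 0]) cylinder(h = 376, r = 24);
  translate([283, 24, 0]) cylinder(h = 376, r = 24);
  translate([24, 230, 0]) cylinder(h = 376, r = 24);
  translate([283, 230, 0]) cylinder(h = 376, r = 24);
}
translate([1493, 126, 0]) {
  translate([0, 0, 376]) cube([307, 254, 37]);
  translate([24, 24, 0]) cylinder(h = 376, r = 24);
  translate([283, 24, 0]) cylinder(h = 376, r = 24);
  translate([24, 230, 0]) cylinder(h = 376, r = 24);
  translate([283, 230, 0]) cylinder(h = 376, r = 24);
}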